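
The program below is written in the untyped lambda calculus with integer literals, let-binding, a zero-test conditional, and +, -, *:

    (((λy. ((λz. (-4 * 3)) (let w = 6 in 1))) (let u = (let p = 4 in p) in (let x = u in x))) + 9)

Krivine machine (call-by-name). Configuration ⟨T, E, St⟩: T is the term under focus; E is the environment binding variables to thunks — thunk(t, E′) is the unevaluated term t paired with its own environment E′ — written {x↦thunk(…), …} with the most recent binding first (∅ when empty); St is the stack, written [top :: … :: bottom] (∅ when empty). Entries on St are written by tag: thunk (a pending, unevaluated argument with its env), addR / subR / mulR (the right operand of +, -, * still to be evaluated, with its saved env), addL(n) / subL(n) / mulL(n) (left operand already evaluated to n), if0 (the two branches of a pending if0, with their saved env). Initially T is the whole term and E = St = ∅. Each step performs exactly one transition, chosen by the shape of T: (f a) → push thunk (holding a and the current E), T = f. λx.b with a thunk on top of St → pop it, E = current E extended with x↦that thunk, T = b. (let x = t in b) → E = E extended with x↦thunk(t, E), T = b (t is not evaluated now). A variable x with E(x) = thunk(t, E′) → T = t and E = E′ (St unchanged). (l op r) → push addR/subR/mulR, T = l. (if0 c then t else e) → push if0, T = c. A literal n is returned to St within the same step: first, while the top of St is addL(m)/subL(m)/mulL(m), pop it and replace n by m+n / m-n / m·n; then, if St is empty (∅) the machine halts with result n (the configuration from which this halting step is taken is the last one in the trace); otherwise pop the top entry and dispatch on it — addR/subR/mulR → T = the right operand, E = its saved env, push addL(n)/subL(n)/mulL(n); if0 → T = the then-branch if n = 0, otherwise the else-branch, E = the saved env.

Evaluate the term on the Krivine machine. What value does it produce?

0. <T=(((λy. ((λz. (-4 * 3)) (let w = 6 in 1))) (let u = (let p = 4 in p) in (let x = u in x))) + 9), E=∅, St=∅>
1. <T=((λy. ((λz. (-4 * 3)) (let w = 6 in 1))) (let u = (let p = 4 in p) in (let x = u in x))), E=∅, St=[addR]>
2. <T=(λy. ((λz. (-4 * 3)) (let w = 6 in 1))), E=∅, St=[thunk :: addR]>
3. <T=((λz. (-4 * 3)) (let w = 6 in 1)), E={y↦thunk((let u = (let p = 4 in p) in (let x = u in x)), ∅)}, St=[addR]>
4. <T=(λz. (-4 * 3)), E={y↦thunk((let u = (let p = 4 in p) in (let x = u in x)), ∅)}, St=[thunk :: addR]>
5. <T=(-4 * 3), E={z↦thunk((let w = 6 in 1), {y↦thunk((let u = (let p = 4 in p) in (let x = u in x)), ∅)}), y↦thunk((let u = (let p = 4 in p) in (let x = u in x)), ∅)}, St=[addR]>
6. <T=-4, E={z↦thunk((let w = 6 in 1), {y↦thunk((let u = (let p = 4 in p) in (let x = u in x)), ∅)}), y↦thunk((let u = (let p = 4 in p) in (let x = u in x)), ∅)}, St=[mulR :: addR]>
7. <T=3, E={z↦thunk((let w = 6 in 1), {y↦thunk((let u = (let p = 4 in p) in (let x = u in x)), ∅)}), y↦thunk((let u = (let p = 4 in p) in (let x = u in x)), ∅)}, St=[mulL(-4) :: addR]>
8. <T=9, E=∅, St=[addL(-12)]>
→ final value -3

Answer: -3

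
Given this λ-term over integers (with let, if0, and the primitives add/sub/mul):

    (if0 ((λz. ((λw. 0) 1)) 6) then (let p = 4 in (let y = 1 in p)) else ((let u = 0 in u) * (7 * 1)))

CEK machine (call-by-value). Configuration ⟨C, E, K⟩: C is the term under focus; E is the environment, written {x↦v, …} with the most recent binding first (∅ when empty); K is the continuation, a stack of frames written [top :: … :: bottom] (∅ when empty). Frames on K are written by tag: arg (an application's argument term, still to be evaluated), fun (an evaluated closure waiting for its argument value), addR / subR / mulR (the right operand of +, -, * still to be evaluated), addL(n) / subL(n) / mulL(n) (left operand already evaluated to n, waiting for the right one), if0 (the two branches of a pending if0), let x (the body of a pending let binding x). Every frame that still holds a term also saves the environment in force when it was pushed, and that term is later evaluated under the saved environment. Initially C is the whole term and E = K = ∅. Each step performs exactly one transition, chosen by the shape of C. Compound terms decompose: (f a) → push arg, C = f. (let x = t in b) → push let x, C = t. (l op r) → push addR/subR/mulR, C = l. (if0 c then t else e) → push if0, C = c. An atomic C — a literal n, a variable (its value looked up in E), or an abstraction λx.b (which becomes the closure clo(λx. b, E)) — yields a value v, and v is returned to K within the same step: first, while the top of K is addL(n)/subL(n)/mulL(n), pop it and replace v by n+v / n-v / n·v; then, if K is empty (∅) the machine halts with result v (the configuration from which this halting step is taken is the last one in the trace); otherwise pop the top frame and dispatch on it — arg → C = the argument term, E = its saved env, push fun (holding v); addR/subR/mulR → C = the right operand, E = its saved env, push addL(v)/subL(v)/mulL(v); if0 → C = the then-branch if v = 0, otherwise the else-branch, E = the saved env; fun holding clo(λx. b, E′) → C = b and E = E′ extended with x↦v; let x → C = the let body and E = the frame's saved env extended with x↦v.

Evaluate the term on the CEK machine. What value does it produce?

Answer: 4

Execution trace:
t=0: <C=(if0 ((λz. ((λw. 0) 1)) 6) then (let p = 4 in (let y = 1 in p)) else ((let u = 0 in u) * (7 * 1))), E=∅, K=∅>
t=1: <C=((λz. ((λw. 0) 1)) 6), E=∅, K=[if0]>
t=2: <C=(λz. ((λw. 0) 1)), E=∅, K=[arg :: if0]>
t=3: <C=6, E=∅, K=[fun :: if0]>
t=4: <C=((λw. 0) 1), E={z↦6}, K=[if0]>
t=5: <C=(λw. 0), E={z↦6}, K=[arg :: if0]>
t=6: <C=1, E={z↦6}, K=[fun :: if0]>
t=7: <C=0, E={w↦1, z↦6}, K=[if0]>
t=8: <C=(let p = 4 in (let y = 1 in p)), E=∅, K=∅>
t=9: <C=4, E=∅, K=[let p]>
t=10: <C=(let y = 1 in p), E={p↦4}, K=∅>
t=11: <C=1, E={p↦4}, K=[let y]>
t=12: <C=p, E={y↦1, p↦4}, K=∅>
→ final value 4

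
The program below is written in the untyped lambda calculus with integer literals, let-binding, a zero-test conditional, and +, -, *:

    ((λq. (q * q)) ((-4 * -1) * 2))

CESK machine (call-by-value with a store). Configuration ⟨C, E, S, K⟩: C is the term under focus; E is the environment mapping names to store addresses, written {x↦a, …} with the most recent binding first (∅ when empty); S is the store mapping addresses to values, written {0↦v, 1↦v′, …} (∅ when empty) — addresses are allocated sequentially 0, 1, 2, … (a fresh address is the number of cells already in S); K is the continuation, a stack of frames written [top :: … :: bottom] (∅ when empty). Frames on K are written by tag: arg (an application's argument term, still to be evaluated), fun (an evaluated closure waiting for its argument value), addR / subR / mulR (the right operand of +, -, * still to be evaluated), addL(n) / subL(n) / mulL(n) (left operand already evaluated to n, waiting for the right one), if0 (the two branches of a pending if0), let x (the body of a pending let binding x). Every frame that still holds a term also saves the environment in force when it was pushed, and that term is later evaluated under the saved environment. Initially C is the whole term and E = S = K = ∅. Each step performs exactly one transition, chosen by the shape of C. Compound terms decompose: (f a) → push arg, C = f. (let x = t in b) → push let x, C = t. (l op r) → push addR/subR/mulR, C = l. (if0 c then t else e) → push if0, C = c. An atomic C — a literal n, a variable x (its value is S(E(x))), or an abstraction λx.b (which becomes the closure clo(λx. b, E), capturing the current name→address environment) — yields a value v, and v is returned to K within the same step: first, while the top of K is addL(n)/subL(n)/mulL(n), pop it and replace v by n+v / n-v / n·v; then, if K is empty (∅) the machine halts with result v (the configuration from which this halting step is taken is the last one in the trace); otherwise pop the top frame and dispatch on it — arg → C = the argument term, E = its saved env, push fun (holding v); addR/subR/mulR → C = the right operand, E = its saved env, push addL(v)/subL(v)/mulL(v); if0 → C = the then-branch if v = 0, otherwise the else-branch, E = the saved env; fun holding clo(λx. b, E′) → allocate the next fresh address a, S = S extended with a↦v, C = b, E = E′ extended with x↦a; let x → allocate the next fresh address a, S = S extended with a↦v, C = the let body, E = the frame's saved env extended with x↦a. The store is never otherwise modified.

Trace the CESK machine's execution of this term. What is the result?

t=0: <C=((λq. (q * q)) ((-4 * -1) * 2)), E=∅, S=∅, K=∅>
t=1: <C=(λq. (q * q)), E=∅, S=∅, K=[arg]>
t=2: <C=((-4 * -1) * 2), E=∅, S=∅, K=[fun]>
t=3: <C=(-4 * -1), E=∅, S=∅, K=[mulR :: fun]>
t=4: <C=-4, E=∅, S=∅, K=[mulR :: mulR :: fun]>
t=5: <C=-1, E=∅, S=∅, K=[mulL(-4) :: mulR :: fun]>
t=6: <C=2, E=∅, S=∅, K=[mulL(4) :: fun]>
t=7: <C=(q * q), E={q↦0}, S={0↦8}, K=∅>
t=8: <C=q, E={q↦0}, S={0↦8}, K=[mulR]>
t=9: <C=q, E={q↦0}, S={0↦8}, K=[mulL(8)]>
→ final value 64

Answer: 64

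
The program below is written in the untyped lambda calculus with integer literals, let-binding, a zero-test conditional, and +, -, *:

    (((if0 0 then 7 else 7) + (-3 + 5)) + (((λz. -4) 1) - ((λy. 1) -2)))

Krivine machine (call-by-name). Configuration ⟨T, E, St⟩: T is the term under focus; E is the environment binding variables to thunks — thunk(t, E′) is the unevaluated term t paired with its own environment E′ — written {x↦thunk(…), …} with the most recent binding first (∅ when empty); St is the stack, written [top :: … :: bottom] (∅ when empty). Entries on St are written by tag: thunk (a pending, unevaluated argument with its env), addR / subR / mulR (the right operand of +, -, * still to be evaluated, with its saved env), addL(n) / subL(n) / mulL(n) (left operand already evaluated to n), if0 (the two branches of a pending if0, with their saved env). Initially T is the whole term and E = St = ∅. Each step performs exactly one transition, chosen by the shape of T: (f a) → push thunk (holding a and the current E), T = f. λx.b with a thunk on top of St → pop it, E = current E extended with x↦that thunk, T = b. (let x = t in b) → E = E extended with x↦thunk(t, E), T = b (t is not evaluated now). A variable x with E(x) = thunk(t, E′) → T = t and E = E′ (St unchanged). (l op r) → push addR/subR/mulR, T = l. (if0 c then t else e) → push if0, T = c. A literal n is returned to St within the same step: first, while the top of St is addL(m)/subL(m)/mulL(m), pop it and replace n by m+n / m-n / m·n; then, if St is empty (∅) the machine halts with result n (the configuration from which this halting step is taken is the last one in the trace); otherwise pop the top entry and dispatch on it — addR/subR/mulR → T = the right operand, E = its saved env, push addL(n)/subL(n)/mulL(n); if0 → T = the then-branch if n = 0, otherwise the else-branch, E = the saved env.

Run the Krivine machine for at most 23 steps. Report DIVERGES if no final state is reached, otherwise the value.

0. <T=(((if0 0 then 7 else 7) + (-3 + 5)) + (((λz. -4) 1) - ((λy. 1) -2))), E=∅, St=∅>
1. <T=((if0 0 then 7 else 7) + (-3 + 5)), E=∅, St=[addR]>
2. <T=(if0 0 then 7 else 7), E=∅, St=[addR :: addR]>
3. <T=0, E=∅, St=[if0 :: addR :: addR]>
4. <T=7, E=∅, St=[addR :: addR]>
5. <T=(-3 + 5), E=∅, St=[addL(7) :: addR]>
6. <T=-3, E=∅, St=[addR :: addL(7) :: addR]>
7. <T=5, E=∅, St=[addL(-3) :: addL(7) :: addR]>
8. <T=(((λz. -4) 1) - ((λy. 1) -2)), E=∅, St=[addL(9)]>
9. <T=((λz. -4) 1), E=∅, St=[subR :: addL(9)]>
10. <T=(λz. -4), E=∅, St=[thunk :: subR :: addL(9)]>
11. <T=-4, E={z↦thunk(1, ∅)}, St=[subR :: addL(9)]>
12. <T=((λy. 1) -2), E=∅, St=[subL(-4) :: addL(9)]>
13. <T=(λy. 1), E=∅, St=[thunk :: subL(-4) :: addL(9)]>
14. <T=1, E={y↦thunk(-2, ∅)}, St=[subL(-4) :: addL(9)]>
→ final value 4

Answer: 4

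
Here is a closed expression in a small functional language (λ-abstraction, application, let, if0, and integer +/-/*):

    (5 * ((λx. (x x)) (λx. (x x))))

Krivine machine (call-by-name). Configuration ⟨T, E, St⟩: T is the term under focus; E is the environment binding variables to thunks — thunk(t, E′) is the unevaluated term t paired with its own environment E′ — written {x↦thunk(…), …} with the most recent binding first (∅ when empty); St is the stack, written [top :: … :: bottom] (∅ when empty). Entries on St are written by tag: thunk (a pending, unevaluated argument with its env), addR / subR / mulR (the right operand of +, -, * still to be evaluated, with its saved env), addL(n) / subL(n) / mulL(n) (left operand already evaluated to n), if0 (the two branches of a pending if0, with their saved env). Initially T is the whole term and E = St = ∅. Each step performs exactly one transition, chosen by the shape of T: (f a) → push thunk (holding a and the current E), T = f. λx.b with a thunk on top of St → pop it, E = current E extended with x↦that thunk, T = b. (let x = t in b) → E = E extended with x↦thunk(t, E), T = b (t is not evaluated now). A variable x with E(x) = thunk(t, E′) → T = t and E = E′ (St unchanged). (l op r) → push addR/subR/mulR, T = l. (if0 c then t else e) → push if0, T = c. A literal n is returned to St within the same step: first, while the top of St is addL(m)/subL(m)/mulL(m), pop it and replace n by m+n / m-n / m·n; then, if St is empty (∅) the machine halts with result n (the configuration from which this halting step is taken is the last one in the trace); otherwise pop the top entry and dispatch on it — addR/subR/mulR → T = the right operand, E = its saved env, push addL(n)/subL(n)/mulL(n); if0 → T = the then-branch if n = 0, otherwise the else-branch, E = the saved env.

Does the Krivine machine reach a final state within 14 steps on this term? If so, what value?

0. [T=(5 * ((λx. (x x)) (λx. (x x)))) | E=∅ | St=∅]
1. [T=5 | E=∅ | St=[mulR]]
2. [T=((λx. (x x)) (λx. (x x))) | E=∅ | St=[mulL(5)]]
3. [T=(λx. (x x)) | E=∅ | St=[thunk :: mulL(5)]]
4. [T=(x x) | E={x↦thunk((λx. (x x)), ∅)} | St=[mulL(5)]]
5. [T=x | E={x↦thunk((λx. (x x)), ∅)} | St=[thunk :: mulL(5)]]
6. [T=(λx. (x x)) | E=∅ | St=[thunk :: mulL(5)]]
7. [T=(x x) | E={x↦thunk(x, {x↦thunk((λx. (x x)), ∅)})} | St=[mulL(5)]]
8. [T=x | E={x↦thunk(x, {x↦thunk((λx. (x x)), ∅)})} | St=[thunk :: mulL(5)]]
9. [T=x | E={x↦thunk((λx. (x x)), ∅)} | St=[thunk :: mulL(5)]]
10. [T=(λx. (x x)) | E=∅ | St=[thunk :: mulL(5)]]
11. [T=(x x) | E={x↦thunk(x, {x↦thunk(x, {x↦thunk((λx. (x x)), ∅)})})} | St=[mulL(5)]]
12. [T=x | E={x↦thunk(x, {x↦thunk(x, {x↦thunk((λx. (x x)), ∅)})})} | St=[thunk :: mulL(5)]]
13. [T=x | E={x↦thunk(x, {x↦thunk((λx. (x x)), ∅)})} | St=[thunk :: mulL(5)]]
14. [T=x | E={x↦thunk((λx. (x x)), ∅)} | St=[thunk :: mulL(5)]]
→ 14 transitions taken and the configuration is still not final: no result within 14 steps

Answer: DIVERGES (no final state within 14 steps)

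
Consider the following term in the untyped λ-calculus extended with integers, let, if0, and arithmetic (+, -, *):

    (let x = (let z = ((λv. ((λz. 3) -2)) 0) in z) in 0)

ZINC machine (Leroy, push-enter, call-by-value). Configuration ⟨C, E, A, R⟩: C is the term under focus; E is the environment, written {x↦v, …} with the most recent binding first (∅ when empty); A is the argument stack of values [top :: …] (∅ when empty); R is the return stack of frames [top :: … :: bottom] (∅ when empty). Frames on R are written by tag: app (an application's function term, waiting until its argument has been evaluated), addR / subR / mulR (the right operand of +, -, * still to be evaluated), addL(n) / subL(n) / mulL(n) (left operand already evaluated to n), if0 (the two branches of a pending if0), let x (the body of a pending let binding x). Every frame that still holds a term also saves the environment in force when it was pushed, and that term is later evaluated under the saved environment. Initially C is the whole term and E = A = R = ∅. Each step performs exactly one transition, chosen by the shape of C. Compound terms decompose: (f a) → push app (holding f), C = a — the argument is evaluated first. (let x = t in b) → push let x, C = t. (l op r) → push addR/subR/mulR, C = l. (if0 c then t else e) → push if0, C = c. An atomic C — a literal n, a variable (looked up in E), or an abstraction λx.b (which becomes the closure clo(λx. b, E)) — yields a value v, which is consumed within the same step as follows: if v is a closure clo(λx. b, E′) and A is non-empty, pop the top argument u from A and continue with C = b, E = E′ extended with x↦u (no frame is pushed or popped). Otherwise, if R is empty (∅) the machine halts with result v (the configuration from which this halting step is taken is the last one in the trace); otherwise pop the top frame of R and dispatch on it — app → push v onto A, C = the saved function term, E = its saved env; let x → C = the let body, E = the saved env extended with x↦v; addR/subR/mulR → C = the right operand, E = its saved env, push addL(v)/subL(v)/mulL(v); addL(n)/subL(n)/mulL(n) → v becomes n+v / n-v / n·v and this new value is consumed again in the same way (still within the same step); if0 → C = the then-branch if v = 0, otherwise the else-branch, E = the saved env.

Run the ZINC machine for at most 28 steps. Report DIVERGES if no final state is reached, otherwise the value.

Answer: 0

Execution trace:
step 0: ⟨C=(let x = (let z = ((λv. ((λz. 3) -2)) 0) in z) in 0); E=∅; A=∅; R=∅⟩
step 1: ⟨C=(let z = ((λv. ((λz. 3) -2)) 0) in z); E=∅; A=∅; R=[let x]⟩
step 2: ⟨C=((λv. ((λz. 3) -2)) 0); E=∅; A=∅; R=[let z :: let x]⟩
step 3: ⟨C=0; E=∅; A=∅; R=[app :: let z :: let x]⟩
step 4: ⟨C=(λv. ((λz. 3) -2)); E=∅; A=[0]; R=[let z :: let x]⟩
step 5: ⟨C=((λz. 3) -2); E={v↦0}; A=∅; R=[let z :: let x]⟩
step 6: ⟨C=-2; E={v↦0}; A=∅; R=[app :: let z :: let x]⟩
step 7: ⟨C=(λz. 3); E={v↦0}; A=[-2]; R=[let z :: let x]⟩
step 8: ⟨C=3; E={z↦-2, v↦0}; A=∅; R=[let z :: let x]⟩
step 9: ⟨C=z; E={z↦3}; A=∅; R=[let x]⟩
step 10: ⟨C=0; E={x↦3}; A=∅; R=∅⟩
→ final value 0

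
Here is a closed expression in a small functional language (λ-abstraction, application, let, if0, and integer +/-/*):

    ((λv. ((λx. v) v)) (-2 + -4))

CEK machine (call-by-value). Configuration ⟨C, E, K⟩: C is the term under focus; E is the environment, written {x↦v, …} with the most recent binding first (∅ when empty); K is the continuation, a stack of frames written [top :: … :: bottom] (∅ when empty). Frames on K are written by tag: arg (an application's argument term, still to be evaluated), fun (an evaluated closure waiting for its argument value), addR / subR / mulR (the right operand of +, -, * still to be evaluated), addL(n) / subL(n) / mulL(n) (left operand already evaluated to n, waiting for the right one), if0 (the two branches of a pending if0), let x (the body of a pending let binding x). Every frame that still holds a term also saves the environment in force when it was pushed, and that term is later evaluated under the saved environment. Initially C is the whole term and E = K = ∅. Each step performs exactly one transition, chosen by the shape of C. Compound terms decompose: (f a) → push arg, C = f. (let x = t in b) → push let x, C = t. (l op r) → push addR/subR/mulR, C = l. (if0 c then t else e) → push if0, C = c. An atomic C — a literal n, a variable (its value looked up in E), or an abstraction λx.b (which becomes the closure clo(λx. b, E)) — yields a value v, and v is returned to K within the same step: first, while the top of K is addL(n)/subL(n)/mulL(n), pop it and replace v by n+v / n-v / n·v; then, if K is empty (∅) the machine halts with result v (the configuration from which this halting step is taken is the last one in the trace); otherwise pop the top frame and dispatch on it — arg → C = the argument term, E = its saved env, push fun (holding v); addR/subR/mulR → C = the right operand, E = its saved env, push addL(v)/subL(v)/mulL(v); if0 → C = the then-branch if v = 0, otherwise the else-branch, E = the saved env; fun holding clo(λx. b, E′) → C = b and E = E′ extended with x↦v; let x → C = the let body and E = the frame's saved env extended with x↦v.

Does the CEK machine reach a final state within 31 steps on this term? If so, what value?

0. [C=((λv. ((λx. v) v)) (-2 + -4)) | E=∅ | K=∅]
1. [C=(λv. ((λx. v) v)) | E=∅ | K=[arg]]
2. [C=(-2 + -4) | E=∅ | K=[fun]]
3. [C=-2 | E=∅ | K=[addR :: fun]]
4. [C=-4 | E=∅ | K=[addL(-2) :: fun]]
5. [C=((λx. v) v) | E={v↦-6} | K=∅]
6. [C=(λx. v) | E={v↦-6} | K=[arg]]
7. [C=v | E={v↦-6} | K=[fun]]
8. [C=v | E={x↦-6, v↦-6} | K=∅]
→ final value -6

Answer: -6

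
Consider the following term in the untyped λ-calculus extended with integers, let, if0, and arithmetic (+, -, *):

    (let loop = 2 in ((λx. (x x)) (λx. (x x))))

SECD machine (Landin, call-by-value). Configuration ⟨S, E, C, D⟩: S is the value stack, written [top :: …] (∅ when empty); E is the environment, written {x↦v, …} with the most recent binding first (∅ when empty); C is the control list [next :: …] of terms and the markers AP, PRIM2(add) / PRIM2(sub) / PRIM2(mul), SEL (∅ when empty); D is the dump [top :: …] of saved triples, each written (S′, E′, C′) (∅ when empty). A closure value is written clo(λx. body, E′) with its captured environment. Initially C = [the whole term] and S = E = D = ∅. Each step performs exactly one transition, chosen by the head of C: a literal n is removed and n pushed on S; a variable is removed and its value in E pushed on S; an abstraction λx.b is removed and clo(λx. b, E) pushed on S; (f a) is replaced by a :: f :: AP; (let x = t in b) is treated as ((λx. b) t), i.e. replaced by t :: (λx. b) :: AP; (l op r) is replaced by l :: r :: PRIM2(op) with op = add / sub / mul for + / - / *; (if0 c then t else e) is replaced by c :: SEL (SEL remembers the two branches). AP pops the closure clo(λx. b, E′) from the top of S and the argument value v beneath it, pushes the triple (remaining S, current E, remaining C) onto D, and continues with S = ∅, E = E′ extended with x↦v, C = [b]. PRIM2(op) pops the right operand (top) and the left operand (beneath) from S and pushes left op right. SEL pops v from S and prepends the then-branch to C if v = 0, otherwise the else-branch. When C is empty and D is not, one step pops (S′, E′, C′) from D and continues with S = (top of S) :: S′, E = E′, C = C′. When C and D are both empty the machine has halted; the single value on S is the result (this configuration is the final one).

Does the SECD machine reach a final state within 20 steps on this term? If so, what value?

0. ⟨S=∅; E=∅; C=[(let loop = 2 in ((λx. (x x)) (λx. (x x))))]; D=∅⟩
1. ⟨S=∅; E=∅; C=[2 :: (λloop. ((λx. (x x)) (λx. (x x)))) :: AP]; D=∅⟩
2. ⟨S=[2]; E=∅; C=[(λloop. ((λx. (x x)) (λx. (x x)))) :: AP]; D=∅⟩
3. ⟨S=[clo(λloop. ((λx. (x x)) (λx. (x x))), ∅) :: 2]; E=∅; C=[AP]; D=∅⟩
4. ⟨S=∅; E={loop↦2}; C=[((λx. (x x)) (λx. (x x)))]; D=[(∅, ∅, ∅)]⟩
5. ⟨S=∅; E={loop↦2}; C=[(λx. (x x)) :: (λx. (x x)) :: AP]; D=[(∅, ∅, ∅)]⟩
6. ⟨S=[clo(λx. (x x), {loop↦2})]; E={loop↦2}; C=[(λx. (x x)) :: AP]; D=[(∅, ∅, ∅)]⟩
7. ⟨S=[clo(λx. (x x), {loop↦2}) :: clo(λx. (x x), {loop↦2})]; E={loop↦2}; C=[AP]; D=[(∅, ∅, ∅)]⟩
8. ⟨S=∅; E={x↦clo(λx. (x x), {loop↦2}), loop↦2}; C=[(x x)]; D=[(∅, {loop↦2}, ∅) :: (∅, ∅, ∅)]⟩
9. ⟨S=∅; E={x↦clo(λx. (x x), {loop↦2}), loop↦2}; C=[x :: x :: AP]; D=[(∅, {loop↦2}, ∅) :: (∅, ∅, ∅)]⟩
10. ⟨S=[clo(λx. (x x), {loop↦2})]; E={x↦clo(λx. (x x), {loop↦2}), loop↦2}; C=[x :: AP]; D=[(∅, {loop↦2}, ∅) :: (∅, ∅, ∅)]⟩
11. ⟨S=[clo(λx. (x x), {loop↦2}) :: clo(λx. (x x), {loop↦2})]; E={x↦clo(λx. (x x), {loop↦2}), loop↦2}; C=[AP]; D=[(∅, {loop↦2}, ∅) :: (∅, ∅, ∅)]⟩
12. ⟨S=∅; E={x↦clo(λx. (x x), {loop↦2}), loop↦2}; C=[(x x)]; D=[(∅, {x↦clo(λx. (x x), {loop↦2}), loop↦2}, ∅) :: (∅, {loop↦2}, ∅) :: (∅, ∅, ∅)]⟩
13. ⟨S=∅; E={x↦clo(λx. (x x), {loop↦2}), loop↦2}; C=[x :: x :: AP]; D=[(∅, {x↦clo(λx. (x x), {loop↦2}), loop↦2}, ∅) :: (∅, {loop↦2}, ∅) :: (∅, ∅, ∅)]⟩
14. ⟨S=[clo(λx. (x x), {loop↦2})]; E={x↦clo(λx. (x x), {loop↦2}), loop↦2}; C=[x :: AP]; D=[(∅, {x↦clo(λx. (x x), {loop↦2}), loop↦2}, ∅) :: (∅, {loop↦2}, ∅) :: (∅, ∅, ∅)]⟩
15. ⟨S=[clo(λx. (x x), {loop↦2}) :: clo(λx. (x x), {loop↦2})]; E={x↦clo(λx. (x x), {loop↦2}), loop↦2}; C=[AP]; D=[(∅, {x↦clo(λx. (x x), {loop↦2}), loop↦2}, ∅) :: (∅, {loop↦2}, ∅) :: (∅, ∅, ∅)]⟩
16. ⟨S=∅; E={x↦clo(λx. (x x), {loop↦2}), loop↦2}; C=[(x x)]; D=[(∅, {x↦clo(λx. (x x), {loop↦2}), loop↦2}, ∅) :: (∅, {x↦clo(λx. (x x), {loop↦2}), loop↦2}, ∅) :: (∅, {loop↦2}, ∅) :: (∅, ∅, ∅)]⟩
17. ⟨S=∅; E={x↦clo(λx. (x x), {loop↦2}), loop↦2}; C=[x :: x :: AP]; D=[(∅, {x↦clo(λx. (x x), {loop↦2}), loop↦2}, ∅) :: (∅, {x↦clo(λx. (x x), {loop↦2}), loop↦2}, ∅) :: (∅, {loop↦2}, ∅) :: (∅, ∅, ∅)]⟩
18. ⟨S=[clo(λx. (x x), {loop↦2})]; E={x↦clo(λx. (x x), {loop↦2}), loop↦2}; C=[x :: AP]; D=[(∅, {x↦clo(λx. (x x), {loop↦2}), loop↦2}, ∅) :: (∅, {x↦clo(λx. (x x), {loop↦2}), loop↦2}, ∅) :: (∅, {loop↦2}, ∅) :: (∅, ∅, ∅)]⟩
19. ⟨S=[clo(λx. (x x), {loop↦2}) :: clo(λx. (x x), {loop↦2})]; E={x↦clo(λx. (x x), {loop↦2}), loop↦2}; C=[AP]; D=[(∅, {x↦clo(λx. (x x), {loop↦2}), loop↦2}, ∅) :: (∅, {x↦clo(λx. (x x), {loop↦2}), loop↦2}, ∅) :: (∅, {loop↦2}, ∅) :: (∅, ∅, ∅)]⟩
20. ⟨S=∅; E={x↦clo(λx. (x x), {loop↦2}), loop↦2}; C=[(x x)]; D=[(∅, {x↦clo(λx. (x x), {loop↦2}), loop↦2}, ∅) :: (∅, {x↦clo(λx. (x x), {loop↦2}), loop↦2}, ∅) :: (∅, {x↦clo(λx. (x x), {loop↦2}), loop↦2}, ∅) :: (∅, {loop↦2}, ∅) :: (∅, ∅, ∅)]⟩
→ 20 transitions taken and the configuration is still not final: no result within 20 steps

Answer: DIVERGES (no final state within 20 steps)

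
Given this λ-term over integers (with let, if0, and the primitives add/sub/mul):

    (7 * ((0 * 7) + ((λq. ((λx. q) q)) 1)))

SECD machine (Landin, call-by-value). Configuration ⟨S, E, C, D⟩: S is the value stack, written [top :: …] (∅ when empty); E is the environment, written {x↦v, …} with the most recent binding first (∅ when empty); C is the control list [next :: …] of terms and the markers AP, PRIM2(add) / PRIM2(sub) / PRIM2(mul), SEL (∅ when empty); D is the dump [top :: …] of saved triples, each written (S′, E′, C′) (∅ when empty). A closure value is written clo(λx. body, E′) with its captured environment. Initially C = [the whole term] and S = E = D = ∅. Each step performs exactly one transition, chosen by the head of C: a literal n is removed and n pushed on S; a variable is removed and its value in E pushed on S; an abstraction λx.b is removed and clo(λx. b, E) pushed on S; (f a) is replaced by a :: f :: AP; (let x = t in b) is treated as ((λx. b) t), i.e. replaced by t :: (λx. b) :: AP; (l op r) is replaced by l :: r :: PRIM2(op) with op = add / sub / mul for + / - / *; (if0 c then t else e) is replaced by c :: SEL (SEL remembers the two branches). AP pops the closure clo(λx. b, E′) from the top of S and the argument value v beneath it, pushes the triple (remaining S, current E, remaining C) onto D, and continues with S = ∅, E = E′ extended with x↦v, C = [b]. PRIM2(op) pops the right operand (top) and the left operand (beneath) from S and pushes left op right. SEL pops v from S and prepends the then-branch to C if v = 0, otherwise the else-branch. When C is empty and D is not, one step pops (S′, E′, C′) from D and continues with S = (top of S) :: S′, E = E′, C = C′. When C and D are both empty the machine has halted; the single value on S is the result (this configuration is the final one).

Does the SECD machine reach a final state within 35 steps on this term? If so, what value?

Answer: 7

Execution trace:
[0] [S=∅ | E=∅ | C=[(7 * ((0 * 7) + ((λq. ((λx. q) q)) 1)))] | D=∅]
[1] [S=∅ | E=∅ | C=[7 :: ((0 * 7) + ((λq. ((λx. q) q)) 1)) :: PRIM2(mul)] | D=∅]
[2] [S=[7] | E=∅ | C=[((0 * 7) + ((λq. ((λx. q) q)) 1)) :: PRIM2(mul)] | D=∅]
[3] [S=[7] | E=∅ | C=[(0 * 7) :: ((λq. ((λx. q) q)) 1) :: PRIM2(add) :: PRIM2(mul)] | D=∅]
[4] [S=[7] | E=∅ | C=[0 :: 7 :: PRIM2(mul) :: ((λq. ((λx. q) q)) 1) :: PRIM2(add) :: PRIM2(mul)] | D=∅]
[5] [S=[0 :: 7] | E=∅ | C=[7 :: PRIM2(mul) :: ((λq. ((λx. q) q)) 1) :: PRIM2(add) :: PRIM2(mul)] | D=∅]
[6] [S=[7 :: 0 :: 7] | E=∅ | C=[PRIM2(mul) :: ((λq. ((λx. q) q)) 1) :: PRIM2(add) :: PRIM2(mul)] | D=∅]
[7] [S=[0 :: 7] | E=∅ | C=[((λq. ((λx. q) q)) 1) :: PRIM2(add) :: PRIM2(mul)] | D=∅]
[8] [S=[0 :: 7] | E=∅ | C=[1 :: (λq. ((λx. q) q)) :: AP :: PRIM2(add) :: PRIM2(mul)] | D=∅]
[9] [S=[1 :: 0 :: 7] | E=∅ | C=[(λq. ((λx. q) q)) :: AP :: PRIM2(add) :: PRIM2(mul)] | D=∅]
[10] [S=[clo(λq. ((λx. q) q), ∅) :: 1 :: 0 :: 7] | E=∅ | C=[AP :: PRIM2(add) :: PRIM2(mul)] | D=∅]
[11] [S=∅ | E={q↦1} | C=[((λx. q) q)] | D=[([0 :: 7], ∅, [PRIM2(add) :: PRIM2(mul)])]]
[12] [S=∅ | E={q↦1} | C=[q :: (λx. q) :: AP] | D=[([0 :: 7], ∅, [PRIM2(add) :: PRIM2(mul)])]]
[13] [S=[1] | E={q↦1} | C=[(λx. q) :: AP] | D=[([0 :: 7], ∅, [PRIM2(add) :: PRIM2(mul)])]]
[14] [S=[clo(λx. q, {q↦1}) :: 1] | E={q↦1} | C=[AP] | D=[([0 :: 7], ∅, [PRIM2(add) :: PRIM2(mul)])]]
[15] [S=∅ | E={x↦1, q↦1} | C=[q] | D=[(∅, {q↦1}, ∅) :: ([0 :: 7], ∅, [PRIM2(add) :: PRIM2(mul)])]]
[16] [S=[1] | E={x↦1, q↦1} | C=∅ | D=[(∅, {q↦1}, ∅) :: ([0 :: 7], ∅, [PRIM2(add) :: PRIM2(mul)])]]
[17] [S=[1] | E={q↦1} | C=∅ | D=[([0 :: 7], ∅, [PRIM2(add) :: PRIM2(mul)])]]
[18] [S=[1 :: 0 :: 7] | E=∅ | C=[PRIM2(add) :: PRIM2(mul)] | D=∅]
[19] [S=[1 :: 7] | E=∅ | C=[PRIM2(mul)] | D=∅]
[20] [S=[7] | E=∅ | C=∅ | D=∅]
→ final value 7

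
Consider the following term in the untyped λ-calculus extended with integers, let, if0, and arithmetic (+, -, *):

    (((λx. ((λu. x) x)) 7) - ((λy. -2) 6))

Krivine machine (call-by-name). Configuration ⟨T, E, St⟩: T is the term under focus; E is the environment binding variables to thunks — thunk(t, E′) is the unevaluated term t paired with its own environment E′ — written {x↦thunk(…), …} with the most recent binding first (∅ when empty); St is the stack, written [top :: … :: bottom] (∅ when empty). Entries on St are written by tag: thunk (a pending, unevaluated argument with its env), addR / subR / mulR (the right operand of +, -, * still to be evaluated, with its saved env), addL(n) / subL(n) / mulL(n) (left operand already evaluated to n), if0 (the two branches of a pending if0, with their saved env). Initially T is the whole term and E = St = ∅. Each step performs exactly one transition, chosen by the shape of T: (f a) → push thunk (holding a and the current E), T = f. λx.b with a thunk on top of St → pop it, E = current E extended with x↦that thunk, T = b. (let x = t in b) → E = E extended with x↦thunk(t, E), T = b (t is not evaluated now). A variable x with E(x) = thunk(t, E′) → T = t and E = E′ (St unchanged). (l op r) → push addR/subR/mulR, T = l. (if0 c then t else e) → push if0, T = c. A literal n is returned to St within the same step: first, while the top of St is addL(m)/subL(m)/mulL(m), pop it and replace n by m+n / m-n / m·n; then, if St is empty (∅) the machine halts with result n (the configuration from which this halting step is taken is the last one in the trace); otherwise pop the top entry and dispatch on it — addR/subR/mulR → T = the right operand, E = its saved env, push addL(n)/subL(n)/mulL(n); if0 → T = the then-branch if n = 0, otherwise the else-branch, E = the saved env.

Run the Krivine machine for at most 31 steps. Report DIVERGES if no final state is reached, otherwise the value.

t=0: ⟨T=(((λx. ((λu. x) x)) 7) - ((λy. -2) 6)); E=∅; St=∅⟩
t=1: ⟨T=((λx. ((λu. x) x)) 7); E=∅; St=[subR]⟩
t=2: ⟨T=(λx. ((λu. x) x)); E=∅; St=[thunk :: subR]⟩
t=3: ⟨T=((λu. x) x); E={x↦thunk(7, ∅)}; St=[subR]⟩
t=4: ⟨T=(λu. x); E={x↦thunk(7, ∅)}; St=[thunk :: subR]⟩
t=5: ⟨T=x; E={u↦thunk(x, {x↦thunk(7, ∅)}), x↦thunk(7, ∅)}; St=[subR]⟩
t=6: ⟨T=7; E=∅; St=[subR]⟩
t=7: ⟨T=((λy. -2) 6); E=∅; St=[subL(7)]⟩
t=8: ⟨T=(λy. -2); E=∅; St=[thunk :: subL(7)]⟩
t=9: ⟨T=-2; E={y↦thunk(6, ∅)}; St=[subL(7)]⟩
→ final value 9

Answer: 9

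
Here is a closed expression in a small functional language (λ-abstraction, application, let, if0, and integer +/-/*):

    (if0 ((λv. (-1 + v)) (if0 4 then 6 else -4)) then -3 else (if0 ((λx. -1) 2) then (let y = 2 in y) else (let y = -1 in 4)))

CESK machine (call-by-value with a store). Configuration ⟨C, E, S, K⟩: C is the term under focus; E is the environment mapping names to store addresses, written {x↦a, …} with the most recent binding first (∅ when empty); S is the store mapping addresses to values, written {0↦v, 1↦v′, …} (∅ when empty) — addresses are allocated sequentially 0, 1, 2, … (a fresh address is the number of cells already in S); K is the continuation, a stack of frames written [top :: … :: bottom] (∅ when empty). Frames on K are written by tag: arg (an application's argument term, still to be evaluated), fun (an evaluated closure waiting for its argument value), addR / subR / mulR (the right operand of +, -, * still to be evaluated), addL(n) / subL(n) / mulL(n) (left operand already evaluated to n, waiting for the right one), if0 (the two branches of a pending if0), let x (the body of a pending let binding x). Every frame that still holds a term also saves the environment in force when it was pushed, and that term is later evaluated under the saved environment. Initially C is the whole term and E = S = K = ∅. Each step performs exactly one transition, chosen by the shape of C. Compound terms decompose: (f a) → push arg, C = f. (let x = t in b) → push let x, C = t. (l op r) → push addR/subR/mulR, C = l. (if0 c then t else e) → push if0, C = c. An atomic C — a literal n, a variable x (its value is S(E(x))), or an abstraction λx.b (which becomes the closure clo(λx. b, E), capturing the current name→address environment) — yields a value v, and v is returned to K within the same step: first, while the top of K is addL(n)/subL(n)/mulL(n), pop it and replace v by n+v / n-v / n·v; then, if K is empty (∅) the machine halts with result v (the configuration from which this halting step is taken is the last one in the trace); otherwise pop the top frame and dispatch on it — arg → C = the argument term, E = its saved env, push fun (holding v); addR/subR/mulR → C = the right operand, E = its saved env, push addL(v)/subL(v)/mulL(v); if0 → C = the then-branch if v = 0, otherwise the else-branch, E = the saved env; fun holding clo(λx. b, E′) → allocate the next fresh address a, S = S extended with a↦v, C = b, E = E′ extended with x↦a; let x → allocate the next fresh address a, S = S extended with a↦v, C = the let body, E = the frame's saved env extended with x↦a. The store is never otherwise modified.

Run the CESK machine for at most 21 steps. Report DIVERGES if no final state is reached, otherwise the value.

step 0: [C=(if0 ((λv. (-1 + v)) (if0 4 then 6 else -4)) then -3 else (if0 ((λx. -1) 2) then (let y = 2 in y) else (let y = -1 in 4))) | E=∅ | S=∅ | K=∅]
step 1: [C=((λv. (-1 + v)) (if0 4 then 6 else -4)) | E=∅ | S=∅ | K=[if0]]
step 2: [C=(λv. (-1 + v)) | E=∅ | S=∅ | K=[arg :: if0]]
step 3: [C=(if0 4 then 6 else -4) | E=∅ | S=∅ | K=[fun :: if0]]
step 4: [C=4 | E=∅ | S=∅ | K=[if0 :: fun :: if0]]
step 5: [C=-4 | E=∅ | S=∅ | K=[fun :: if0]]
step 6: [C=(-1 + v) | E={v↦0} | S={0↦-4} | K=[if0]]
step 7: [C=-1 | E={v↦0} | S={0↦-4} | K=[addR :: if0]]
step 8: [C=v | E={v↦0} | S={0↦-4} | K=[addL(-1) :: if0]]
step 9: [C=(if0 ((λx. -1) 2) then (let y = 2 in y) else (let y = -1 in 4)) | E=∅ | S={0↦-4} | K=∅]
step 10: [C=((λx. -1) 2) | E=∅ | S={0↦-4} | K=[if0]]
step 11: [C=(λx. -1) | E=∅ | S={0↦-4} | K=[arg :: if0]]
step 12: [C=2 | E=∅ | S={0↦-4} | K=[fun :: if0]]
step 13: [C=-1 | E={x↦1} | S={0↦-4, 1↦2} | K=[if0]]
step 14: [C=(let y = -1 in 4) | E=∅ | S={0↦-4, 1↦2} | K=∅]
step 15: [C=-1 | E=∅ | S={0↦-4, 1↦2} | K=[let y]]
step 16: [C=4 | E={y↦2} | S={0↦-4, 1↦2, 2↦-1} | K=∅]
→ final value 4

Answer: 4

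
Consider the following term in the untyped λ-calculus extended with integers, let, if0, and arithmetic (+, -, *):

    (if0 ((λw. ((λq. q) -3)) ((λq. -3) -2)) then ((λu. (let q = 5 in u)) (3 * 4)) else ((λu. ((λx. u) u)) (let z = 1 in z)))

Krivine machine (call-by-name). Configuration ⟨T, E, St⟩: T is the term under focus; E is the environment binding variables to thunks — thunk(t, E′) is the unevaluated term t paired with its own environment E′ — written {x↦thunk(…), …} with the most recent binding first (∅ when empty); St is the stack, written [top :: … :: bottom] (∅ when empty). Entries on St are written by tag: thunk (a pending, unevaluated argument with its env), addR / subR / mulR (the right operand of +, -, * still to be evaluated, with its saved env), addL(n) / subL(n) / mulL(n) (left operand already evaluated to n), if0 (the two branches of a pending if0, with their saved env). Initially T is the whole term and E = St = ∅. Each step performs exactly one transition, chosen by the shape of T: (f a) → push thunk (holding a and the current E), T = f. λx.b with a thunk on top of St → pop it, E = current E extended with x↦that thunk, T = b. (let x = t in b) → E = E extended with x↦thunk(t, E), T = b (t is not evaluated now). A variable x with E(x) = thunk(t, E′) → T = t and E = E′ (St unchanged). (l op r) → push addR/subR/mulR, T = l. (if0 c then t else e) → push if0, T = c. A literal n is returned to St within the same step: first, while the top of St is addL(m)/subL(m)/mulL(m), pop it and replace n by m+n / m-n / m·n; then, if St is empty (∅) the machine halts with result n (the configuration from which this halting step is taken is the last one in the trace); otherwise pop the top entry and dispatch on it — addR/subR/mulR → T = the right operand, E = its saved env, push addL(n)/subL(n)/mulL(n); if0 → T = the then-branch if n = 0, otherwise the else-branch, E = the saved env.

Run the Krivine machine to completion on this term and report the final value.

[0] <T=(if0 ((λw. ((λq. q) -3)) ((λq. -3) -2)) then ((λu. (let q = 5 in u)) (3 * 4)) else ((λu. ((λx. u) u)) (let z = 1 in z))), E=∅, St=∅>
[1] <T=((λw. ((λq. q) -3)) ((λq. -3) -2)), E=∅, St=[if0]>
[2] <T=(λw. ((λq. q) -3)), E=∅, St=[thunk :: if0]>
[3] <T=((λq. q) -3), E={w↦thunk(((λq. -3) -2), ∅)}, St=[if0]>
[4] <T=(λq. q), E={w↦thunk(((λq. -3) -2), ∅)}, St=[thunk :: if0]>
[5] <T=q, E={q↦thunk(-3, {w↦thunk(((λq. -3) -2), ∅)}), w↦thunk(((λq. -3) -2), ∅)}, St=[if0]>
[6] <T=-3, E={w↦thunk(((λq. -3) -2), ∅)}, St=[if0]>
[7] <T=((λu. ((λx. u) u)) (let z = 1 in z)), E=∅, St=∅>
[8] <T=(λu. ((λx. u) u)), E=∅, St=[thunk]>
[9] <T=((λx. u) u), E={u↦thunk((let z = 1 in z), ∅)}, St=∅>
[10] <T=(λx. u), E={u↦thunk((let z = 1 in z), ∅)}, St=[thunk]>
[11] <T=u, E={x↦thunk(u, {u↦thunk((let z = 1 in z), ∅)}), u↦thunk((let z = 1 in z), ∅)}, St=∅>
[12] <T=(let z = 1 in z), E=∅, St=∅>
[13] <T=z, E={z↦thunk(1, ∅)}, St=∅>
[14] <T=1, E=∅, St=∅>
→ final value 1

Answer: 1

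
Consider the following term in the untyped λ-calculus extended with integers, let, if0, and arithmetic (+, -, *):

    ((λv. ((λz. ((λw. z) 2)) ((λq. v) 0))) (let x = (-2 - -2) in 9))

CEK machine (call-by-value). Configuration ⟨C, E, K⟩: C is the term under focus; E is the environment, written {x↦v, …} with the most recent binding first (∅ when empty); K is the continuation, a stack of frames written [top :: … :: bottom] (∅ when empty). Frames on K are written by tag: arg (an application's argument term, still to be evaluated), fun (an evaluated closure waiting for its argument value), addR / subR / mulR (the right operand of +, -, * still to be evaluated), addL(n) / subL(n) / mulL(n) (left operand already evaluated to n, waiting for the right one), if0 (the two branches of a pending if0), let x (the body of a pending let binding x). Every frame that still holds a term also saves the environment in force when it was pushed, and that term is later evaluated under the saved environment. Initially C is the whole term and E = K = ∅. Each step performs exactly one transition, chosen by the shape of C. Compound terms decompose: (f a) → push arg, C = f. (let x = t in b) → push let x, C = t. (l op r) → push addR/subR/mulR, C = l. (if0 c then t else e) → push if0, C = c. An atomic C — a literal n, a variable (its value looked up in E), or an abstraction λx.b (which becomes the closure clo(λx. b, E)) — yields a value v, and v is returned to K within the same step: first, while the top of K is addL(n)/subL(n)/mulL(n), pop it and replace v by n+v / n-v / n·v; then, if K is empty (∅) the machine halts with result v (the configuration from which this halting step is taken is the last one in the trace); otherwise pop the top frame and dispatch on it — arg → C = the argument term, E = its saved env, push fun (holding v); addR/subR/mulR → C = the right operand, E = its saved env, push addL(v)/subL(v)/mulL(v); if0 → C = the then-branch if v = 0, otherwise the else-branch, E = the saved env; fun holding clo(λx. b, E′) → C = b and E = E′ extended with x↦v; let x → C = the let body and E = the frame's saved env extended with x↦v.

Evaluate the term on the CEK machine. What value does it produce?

Answer: 9

Machine steps:
step 0: <C=((λv. ((λz. ((λw. z) 2)) ((λq. v) 0))) (let x = (-2 - -2) in 9)), E=∅, K=∅>
step 1: <C=(λv. ((λz. ((λw. z) 2)) ((λq. v) 0))), E=∅, K=[arg]>
step 2: <C=(let x = (-2 - -2) in 9), E=∅, K=[fun]>
step 3: <C=(-2 - -2), E=∅, K=[let x :: fun]>
step 4: <C=-2, E=∅, K=[subR :: let x :: fun]>
step 5: <C=-2, E=∅, K=[subL(-2) :: let x :: fun]>
step 6: <C=9, E={x↦0}, K=[fun]>
step 7: <C=((λz. ((λw. z) 2)) ((λq. v) 0)), E={v↦9}, K=∅>
step 8: <C=(λz. ((λw. z) 2)), E={v↦9}, K=[arg]>
step 9: <C=((λq. v) 0), E={v↦9}, K=[fun]>
step 10: <C=(λq. v), E={v↦9}, K=[arg :: fun]>
step 11: <C=0, E={v↦9}, K=[fun :: fun]>
step 12: <C=v, E={q↦0, v↦9}, K=[fun]>
step 13: <C=((λw. z) 2), E={z↦9, v↦9}, K=∅>
step 14: <C=(λw. z), E={z↦9, v↦9}, K=[arg]>
step 15: <C=2, E={z↦9, v↦9}, K=[fun]>
step 16: <C=z, E={w↦2, z↦9, v↦9}, K=∅>
→ final value 9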